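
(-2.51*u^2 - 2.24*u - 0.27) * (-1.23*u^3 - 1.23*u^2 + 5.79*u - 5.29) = 3.0873*u^5 + 5.8425*u^4 - 11.4456*u^3 + 0.640399999999998*u^2 + 10.2863*u + 1.4283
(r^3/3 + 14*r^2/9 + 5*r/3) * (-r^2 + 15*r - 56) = -r^5/3 + 31*r^4/9 + 3*r^3 - 559*r^2/9 - 280*r/3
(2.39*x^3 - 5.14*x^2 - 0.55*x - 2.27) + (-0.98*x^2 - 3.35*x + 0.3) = 2.39*x^3 - 6.12*x^2 - 3.9*x - 1.97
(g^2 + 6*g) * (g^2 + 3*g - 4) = g^4 + 9*g^3 + 14*g^2 - 24*g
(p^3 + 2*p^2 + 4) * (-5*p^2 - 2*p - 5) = -5*p^5 - 12*p^4 - 9*p^3 - 30*p^2 - 8*p - 20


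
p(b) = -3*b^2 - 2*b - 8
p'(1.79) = -12.74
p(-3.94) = -46.69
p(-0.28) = -7.68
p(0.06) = -8.13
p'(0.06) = -2.36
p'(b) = -6*b - 2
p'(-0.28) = -0.32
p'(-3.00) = 16.00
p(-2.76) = -25.33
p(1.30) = -15.67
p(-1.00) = -9.00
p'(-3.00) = 16.00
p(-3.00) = -29.00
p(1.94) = -23.17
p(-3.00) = -29.00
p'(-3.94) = 21.64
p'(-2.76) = 14.56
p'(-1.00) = 4.00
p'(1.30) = -9.80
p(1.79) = -21.19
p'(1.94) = -13.64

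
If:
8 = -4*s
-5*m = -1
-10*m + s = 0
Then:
No Solution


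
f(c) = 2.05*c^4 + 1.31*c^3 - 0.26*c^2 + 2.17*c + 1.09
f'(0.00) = 2.17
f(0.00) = 1.09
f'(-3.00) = -182.30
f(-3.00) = 122.92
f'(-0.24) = 2.41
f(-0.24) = 0.54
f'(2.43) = 141.77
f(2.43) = 95.10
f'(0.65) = 5.74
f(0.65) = 3.12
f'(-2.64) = -119.94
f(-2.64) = 69.02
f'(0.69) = 6.38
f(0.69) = 3.36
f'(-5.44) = -1198.81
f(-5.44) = 1566.05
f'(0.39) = 3.05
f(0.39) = 2.02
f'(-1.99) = -45.85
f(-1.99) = 17.57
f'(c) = 8.2*c^3 + 3.93*c^2 - 0.52*c + 2.17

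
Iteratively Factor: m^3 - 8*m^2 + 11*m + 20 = (m + 1)*(m^2 - 9*m + 20) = (m - 4)*(m + 1)*(m - 5)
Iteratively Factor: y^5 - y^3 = (y - 1)*(y^4 + y^3) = y*(y - 1)*(y^3 + y^2) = y^2*(y - 1)*(y^2 + y) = y^3*(y - 1)*(y + 1)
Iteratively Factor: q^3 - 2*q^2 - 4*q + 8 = (q - 2)*(q^2 - 4) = (q - 2)*(q + 2)*(q - 2)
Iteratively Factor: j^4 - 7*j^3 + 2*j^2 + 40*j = (j)*(j^3 - 7*j^2 + 2*j + 40) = j*(j - 5)*(j^2 - 2*j - 8) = j*(j - 5)*(j - 4)*(j + 2)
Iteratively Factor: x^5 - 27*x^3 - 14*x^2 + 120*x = (x + 4)*(x^4 - 4*x^3 - 11*x^2 + 30*x) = x*(x + 4)*(x^3 - 4*x^2 - 11*x + 30) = x*(x - 2)*(x + 4)*(x^2 - 2*x - 15) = x*(x - 2)*(x + 3)*(x + 4)*(x - 5)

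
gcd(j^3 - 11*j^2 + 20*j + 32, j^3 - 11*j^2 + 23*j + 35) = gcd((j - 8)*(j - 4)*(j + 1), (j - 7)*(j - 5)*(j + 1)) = j + 1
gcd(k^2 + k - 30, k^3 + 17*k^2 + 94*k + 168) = k + 6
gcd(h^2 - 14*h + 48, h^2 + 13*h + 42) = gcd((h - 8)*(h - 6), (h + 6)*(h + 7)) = 1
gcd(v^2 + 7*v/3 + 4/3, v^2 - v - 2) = v + 1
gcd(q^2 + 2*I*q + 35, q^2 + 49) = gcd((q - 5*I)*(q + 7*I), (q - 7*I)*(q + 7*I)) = q + 7*I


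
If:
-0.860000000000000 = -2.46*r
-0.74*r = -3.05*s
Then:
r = 0.35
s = 0.08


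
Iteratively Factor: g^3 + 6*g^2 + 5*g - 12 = (g - 1)*(g^2 + 7*g + 12) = (g - 1)*(g + 4)*(g + 3)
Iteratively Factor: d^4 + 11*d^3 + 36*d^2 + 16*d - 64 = (d + 4)*(d^3 + 7*d^2 + 8*d - 16) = (d - 1)*(d + 4)*(d^2 + 8*d + 16) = (d - 1)*(d + 4)^2*(d + 4)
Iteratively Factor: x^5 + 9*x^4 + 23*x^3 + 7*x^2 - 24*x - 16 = (x - 1)*(x^4 + 10*x^3 + 33*x^2 + 40*x + 16) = (x - 1)*(x + 4)*(x^3 + 6*x^2 + 9*x + 4) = (x - 1)*(x + 1)*(x + 4)*(x^2 + 5*x + 4) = (x - 1)*(x + 1)^2*(x + 4)*(x + 4)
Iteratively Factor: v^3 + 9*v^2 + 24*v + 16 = (v + 4)*(v^2 + 5*v + 4) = (v + 4)^2*(v + 1)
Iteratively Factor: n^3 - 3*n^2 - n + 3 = (n - 1)*(n^2 - 2*n - 3) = (n - 3)*(n - 1)*(n + 1)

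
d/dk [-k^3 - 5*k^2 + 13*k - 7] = -3*k^2 - 10*k + 13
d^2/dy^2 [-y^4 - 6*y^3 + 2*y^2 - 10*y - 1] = -12*y^2 - 36*y + 4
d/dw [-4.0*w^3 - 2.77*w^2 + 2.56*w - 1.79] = -12.0*w^2 - 5.54*w + 2.56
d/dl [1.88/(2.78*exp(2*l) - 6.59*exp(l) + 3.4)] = (12.3892 - 10.4528*exp(l))*exp(l)/(2.78*exp(2*l) - 6.59*exp(l) + 3.4)^2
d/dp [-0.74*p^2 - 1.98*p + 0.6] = -1.48*p - 1.98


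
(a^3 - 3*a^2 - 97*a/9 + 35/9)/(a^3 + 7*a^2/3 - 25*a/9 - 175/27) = 3*(3*a^2 - 16*a + 5)/(9*a^2 - 25)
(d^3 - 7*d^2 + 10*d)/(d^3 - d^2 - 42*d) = (-d^2 + 7*d - 10)/(-d^2 + d + 42)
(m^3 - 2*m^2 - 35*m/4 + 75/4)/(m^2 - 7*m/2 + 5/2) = (2*m^2 + m - 15)/(2*(m - 1))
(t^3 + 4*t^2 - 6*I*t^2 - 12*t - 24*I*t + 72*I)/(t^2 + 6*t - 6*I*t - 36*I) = t - 2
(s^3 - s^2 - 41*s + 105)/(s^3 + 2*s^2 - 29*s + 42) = (s - 5)/(s - 2)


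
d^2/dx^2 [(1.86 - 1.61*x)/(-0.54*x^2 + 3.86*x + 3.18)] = ((14.438 - 5.2164*x)*(-0.54*x^2 + 3.86*x + 3.18) - (1.08*x - 3.86)*(1.61*x - 1.86)*(2.16*x - 7.72))/(-0.54*x^2 + 3.86*x + 3.18)^3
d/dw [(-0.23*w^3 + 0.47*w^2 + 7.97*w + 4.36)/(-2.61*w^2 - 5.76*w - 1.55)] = (0.6003*w^4 + 2.6496*w^3 + 19.164*w^2 + 21.3022*w + 12.7601)/(6.8121*w^4 + 30.0672*w^3 + 41.2686*w^2 + 17.856*w + 2.4025)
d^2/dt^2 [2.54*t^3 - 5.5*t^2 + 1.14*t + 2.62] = 15.24*t - 11.0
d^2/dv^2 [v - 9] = 0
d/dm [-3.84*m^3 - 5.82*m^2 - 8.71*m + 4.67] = -11.52*m^2 - 11.64*m - 8.71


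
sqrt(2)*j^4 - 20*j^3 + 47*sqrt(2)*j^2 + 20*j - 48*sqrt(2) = (j - 1)*(j - 6*sqrt(2))*(j - 4*sqrt(2))*(sqrt(2)*j + sqrt(2))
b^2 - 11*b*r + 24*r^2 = (b - 8*r)*(b - 3*r)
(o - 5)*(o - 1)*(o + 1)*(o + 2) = o^4 - 3*o^3 - 11*o^2 + 3*o + 10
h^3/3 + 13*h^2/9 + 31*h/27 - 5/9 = (h/3 + 1)*(h - 1/3)*(h + 5/3)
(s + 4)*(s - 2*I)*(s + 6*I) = s^3 + 4*s^2 + 4*I*s^2 + 12*s + 16*I*s + 48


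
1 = 1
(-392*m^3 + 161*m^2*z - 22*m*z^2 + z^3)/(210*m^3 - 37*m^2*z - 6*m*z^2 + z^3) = (56*m^2 - 15*m*z + z^2)/(-30*m^2 + m*z + z^2)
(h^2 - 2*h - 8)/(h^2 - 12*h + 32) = (h + 2)/(h - 8)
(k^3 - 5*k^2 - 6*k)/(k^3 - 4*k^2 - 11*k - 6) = k/(k + 1)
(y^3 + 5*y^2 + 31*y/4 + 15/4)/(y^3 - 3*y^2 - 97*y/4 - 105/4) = (y + 1)/(y - 7)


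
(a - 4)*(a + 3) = a^2 - a - 12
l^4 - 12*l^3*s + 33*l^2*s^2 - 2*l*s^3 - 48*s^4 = (l - 8*s)*(l - 3*s)*(l - 2*s)*(l + s)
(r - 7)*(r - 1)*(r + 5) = r^3 - 3*r^2 - 33*r + 35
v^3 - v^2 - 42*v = v*(v - 7)*(v + 6)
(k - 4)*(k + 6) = k^2 + 2*k - 24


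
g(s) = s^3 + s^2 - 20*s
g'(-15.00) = 625.00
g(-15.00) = -2850.00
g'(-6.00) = 76.00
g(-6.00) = -60.00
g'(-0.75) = -19.81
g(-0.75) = 15.14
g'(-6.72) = 102.04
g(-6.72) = -123.91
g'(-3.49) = 9.56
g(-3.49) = 39.47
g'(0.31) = -19.09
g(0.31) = -6.07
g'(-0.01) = -20.02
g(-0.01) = 0.20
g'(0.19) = -19.51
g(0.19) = -3.76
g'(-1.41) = -16.86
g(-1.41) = 27.38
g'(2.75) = 8.19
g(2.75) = -26.64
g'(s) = 3*s^2 + 2*s - 20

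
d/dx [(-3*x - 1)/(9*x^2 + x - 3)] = (-27*x^2 - 3*x + (3*x + 1)*(18*x + 1) + 9)/(9*x^2 + x - 3)^2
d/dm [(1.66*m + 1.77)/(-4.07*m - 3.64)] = (4.727305*m + 4.22786)/(4.07*m + 3.64)^3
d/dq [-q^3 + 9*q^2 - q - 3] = -3*q^2 + 18*q - 1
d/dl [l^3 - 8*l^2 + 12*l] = 3*l^2 - 16*l + 12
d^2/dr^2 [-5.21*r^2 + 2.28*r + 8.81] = -10.4200000000000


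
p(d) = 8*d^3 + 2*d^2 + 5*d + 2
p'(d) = 24*d^2 + 4*d + 5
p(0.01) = 2.05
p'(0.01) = 5.04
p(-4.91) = -921.30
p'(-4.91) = 563.95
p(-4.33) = -631.61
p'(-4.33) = 437.65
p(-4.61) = -762.32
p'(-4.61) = 496.61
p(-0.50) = -1.00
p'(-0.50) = 9.00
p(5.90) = 1744.15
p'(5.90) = 864.04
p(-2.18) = -82.28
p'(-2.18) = 110.34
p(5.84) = 1692.82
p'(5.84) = 846.89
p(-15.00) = -26623.00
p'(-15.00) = 5345.00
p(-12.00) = -13594.00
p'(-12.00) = 3413.00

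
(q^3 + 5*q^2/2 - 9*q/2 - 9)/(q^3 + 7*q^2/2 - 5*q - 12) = (q + 3)/(q + 4)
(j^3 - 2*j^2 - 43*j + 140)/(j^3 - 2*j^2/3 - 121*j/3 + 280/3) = 3*(j - 4)/(3*j - 8)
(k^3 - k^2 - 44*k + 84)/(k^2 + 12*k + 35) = (k^2 - 8*k + 12)/(k + 5)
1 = 1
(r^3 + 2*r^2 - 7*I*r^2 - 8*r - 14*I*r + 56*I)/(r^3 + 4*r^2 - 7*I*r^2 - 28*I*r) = (r - 2)/r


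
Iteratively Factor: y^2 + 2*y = (y + 2)*(y)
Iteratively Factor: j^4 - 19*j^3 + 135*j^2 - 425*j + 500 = (j - 5)*(j^3 - 14*j^2 + 65*j - 100) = (j - 5)*(j - 4)*(j^2 - 10*j + 25) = (j - 5)^2*(j - 4)*(j - 5)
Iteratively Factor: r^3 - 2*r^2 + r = (r - 1)*(r^2 - r) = r*(r - 1)*(r - 1)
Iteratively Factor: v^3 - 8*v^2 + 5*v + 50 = (v - 5)*(v^2 - 3*v - 10) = (v - 5)^2*(v + 2)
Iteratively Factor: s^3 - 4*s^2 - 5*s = (s - 5)*(s^2 + s) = (s - 5)*(s + 1)*(s)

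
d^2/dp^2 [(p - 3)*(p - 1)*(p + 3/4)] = 6*p - 13/2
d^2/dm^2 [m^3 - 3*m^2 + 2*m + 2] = 6*m - 6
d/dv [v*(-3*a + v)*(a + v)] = -3*a^2 - 4*a*v + 3*v^2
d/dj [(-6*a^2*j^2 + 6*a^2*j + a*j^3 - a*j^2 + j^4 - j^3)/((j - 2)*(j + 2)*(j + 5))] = (6*a^2*j^4 - 12*a^2*j^3 - 6*a^2*j^2 + 240*a^2*j - 120*a^2 + 6*a*j^4 - 8*a*j^3 - 56*a*j^2 + 40*a*j + j^6 + 10*j^5 - 17*j^4 - 72*j^3 + 60*j^2)/(j^6 + 10*j^5 + 17*j^4 - 80*j^3 - 184*j^2 + 160*j + 400)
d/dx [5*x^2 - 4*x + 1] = 10*x - 4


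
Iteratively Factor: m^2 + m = (m)*(m + 1)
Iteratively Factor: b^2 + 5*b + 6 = (b + 3)*(b + 2)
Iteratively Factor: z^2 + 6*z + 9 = (z + 3)*(z + 3)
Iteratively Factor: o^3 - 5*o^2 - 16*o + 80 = (o + 4)*(o^2 - 9*o + 20) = (o - 5)*(o + 4)*(o - 4)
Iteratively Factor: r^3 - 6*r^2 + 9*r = (r)*(r^2 - 6*r + 9) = r*(r - 3)*(r - 3)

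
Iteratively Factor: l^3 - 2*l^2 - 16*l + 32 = (l - 4)*(l^2 + 2*l - 8) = (l - 4)*(l + 4)*(l - 2)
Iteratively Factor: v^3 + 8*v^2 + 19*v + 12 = (v + 1)*(v^2 + 7*v + 12) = (v + 1)*(v + 3)*(v + 4)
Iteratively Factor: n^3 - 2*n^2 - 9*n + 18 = (n - 3)*(n^2 + n - 6) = (n - 3)*(n + 3)*(n - 2)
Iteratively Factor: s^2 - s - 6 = (s + 2)*(s - 3)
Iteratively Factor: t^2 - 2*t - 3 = (t - 3)*(t + 1)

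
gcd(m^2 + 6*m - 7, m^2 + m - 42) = m + 7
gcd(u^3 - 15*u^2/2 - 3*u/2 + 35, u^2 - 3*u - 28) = u - 7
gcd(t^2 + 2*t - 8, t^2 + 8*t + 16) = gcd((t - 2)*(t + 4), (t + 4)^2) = t + 4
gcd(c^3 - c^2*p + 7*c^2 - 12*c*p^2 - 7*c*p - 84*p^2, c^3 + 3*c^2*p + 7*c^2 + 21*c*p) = c^2 + 3*c*p + 7*c + 21*p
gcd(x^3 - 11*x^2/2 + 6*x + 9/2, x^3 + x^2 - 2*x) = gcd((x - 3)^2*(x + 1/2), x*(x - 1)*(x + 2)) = 1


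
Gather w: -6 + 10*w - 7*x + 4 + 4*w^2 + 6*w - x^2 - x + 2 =4*w^2 + 16*w - x^2 - 8*x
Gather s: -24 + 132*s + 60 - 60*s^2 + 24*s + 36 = -60*s^2 + 156*s + 72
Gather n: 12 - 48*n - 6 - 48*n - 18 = -96*n - 12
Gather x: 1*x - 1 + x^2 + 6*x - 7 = x^2 + 7*x - 8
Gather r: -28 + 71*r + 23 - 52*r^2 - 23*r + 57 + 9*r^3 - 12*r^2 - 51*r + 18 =9*r^3 - 64*r^2 - 3*r + 70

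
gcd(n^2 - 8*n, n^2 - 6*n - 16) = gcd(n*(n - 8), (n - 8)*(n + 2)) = n - 8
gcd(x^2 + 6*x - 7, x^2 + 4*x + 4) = 1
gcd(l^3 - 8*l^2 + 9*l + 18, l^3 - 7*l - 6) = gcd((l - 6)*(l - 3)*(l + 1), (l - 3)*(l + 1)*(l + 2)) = l^2 - 2*l - 3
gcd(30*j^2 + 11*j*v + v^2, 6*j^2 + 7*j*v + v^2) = 6*j + v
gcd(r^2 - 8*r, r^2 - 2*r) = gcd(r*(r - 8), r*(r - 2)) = r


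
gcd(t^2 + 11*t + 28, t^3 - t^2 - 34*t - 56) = t + 4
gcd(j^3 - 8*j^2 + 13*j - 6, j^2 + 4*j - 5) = j - 1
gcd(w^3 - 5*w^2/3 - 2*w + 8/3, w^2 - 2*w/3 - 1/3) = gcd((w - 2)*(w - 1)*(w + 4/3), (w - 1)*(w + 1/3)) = w - 1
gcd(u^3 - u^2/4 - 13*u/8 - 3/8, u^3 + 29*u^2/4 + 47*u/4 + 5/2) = u + 1/4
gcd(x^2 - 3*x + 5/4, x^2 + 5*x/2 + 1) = 1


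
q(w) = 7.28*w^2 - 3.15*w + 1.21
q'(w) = 14.56*w - 3.15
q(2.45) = 37.19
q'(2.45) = 32.52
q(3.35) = 72.36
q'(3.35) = 45.63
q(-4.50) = 162.80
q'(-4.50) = -68.67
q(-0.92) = 10.27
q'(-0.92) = -16.55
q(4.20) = 116.40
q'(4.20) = 58.00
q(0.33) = 0.96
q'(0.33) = 1.65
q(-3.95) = 127.24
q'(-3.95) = -60.66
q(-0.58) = 5.49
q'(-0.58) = -11.59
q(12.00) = 1011.73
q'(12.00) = 171.57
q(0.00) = 1.21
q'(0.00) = -3.15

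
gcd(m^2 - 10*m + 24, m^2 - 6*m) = m - 6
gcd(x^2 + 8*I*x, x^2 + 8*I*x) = x^2 + 8*I*x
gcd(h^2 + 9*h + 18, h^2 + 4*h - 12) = h + 6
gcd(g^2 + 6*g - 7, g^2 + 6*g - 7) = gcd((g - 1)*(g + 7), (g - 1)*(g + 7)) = g^2 + 6*g - 7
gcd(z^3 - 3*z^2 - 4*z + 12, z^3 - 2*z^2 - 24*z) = 1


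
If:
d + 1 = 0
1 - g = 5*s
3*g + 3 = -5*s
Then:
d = -1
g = -2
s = 3/5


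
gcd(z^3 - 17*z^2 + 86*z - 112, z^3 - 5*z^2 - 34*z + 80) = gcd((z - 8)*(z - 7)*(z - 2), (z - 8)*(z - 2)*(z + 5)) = z^2 - 10*z + 16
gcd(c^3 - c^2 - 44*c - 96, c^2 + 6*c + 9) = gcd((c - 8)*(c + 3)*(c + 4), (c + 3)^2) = c + 3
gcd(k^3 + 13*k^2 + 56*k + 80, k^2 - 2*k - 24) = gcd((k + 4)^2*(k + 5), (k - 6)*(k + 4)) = k + 4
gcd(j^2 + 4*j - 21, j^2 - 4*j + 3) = j - 3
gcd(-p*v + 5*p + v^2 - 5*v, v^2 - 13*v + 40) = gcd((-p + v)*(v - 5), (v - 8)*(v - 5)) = v - 5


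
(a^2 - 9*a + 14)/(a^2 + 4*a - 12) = (a - 7)/(a + 6)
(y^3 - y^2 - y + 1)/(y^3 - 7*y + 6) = (y^2 - 1)/(y^2 + y - 6)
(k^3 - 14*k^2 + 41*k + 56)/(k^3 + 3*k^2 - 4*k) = (k^3 - 14*k^2 + 41*k + 56)/(k*(k^2 + 3*k - 4))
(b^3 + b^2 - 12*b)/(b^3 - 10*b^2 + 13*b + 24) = b*(b + 4)/(b^2 - 7*b - 8)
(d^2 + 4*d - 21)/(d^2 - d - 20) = (-d^2 - 4*d + 21)/(-d^2 + d + 20)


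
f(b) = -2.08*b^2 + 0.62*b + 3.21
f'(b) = 0.62 - 4.16*b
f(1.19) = 1.00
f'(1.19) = -4.33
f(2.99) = -13.53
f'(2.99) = -11.82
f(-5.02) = -52.32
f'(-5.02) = 21.50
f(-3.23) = -20.49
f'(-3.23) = 14.06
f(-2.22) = -8.42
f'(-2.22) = 9.86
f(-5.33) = -59.19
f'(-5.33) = 22.79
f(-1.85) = -5.06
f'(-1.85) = 8.32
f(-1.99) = -6.26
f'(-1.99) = 8.90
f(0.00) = 3.21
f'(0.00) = 0.62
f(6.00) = -67.95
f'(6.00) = -24.34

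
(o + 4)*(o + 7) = o^2 + 11*o + 28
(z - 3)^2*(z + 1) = z^3 - 5*z^2 + 3*z + 9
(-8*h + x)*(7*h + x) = -56*h^2 - h*x + x^2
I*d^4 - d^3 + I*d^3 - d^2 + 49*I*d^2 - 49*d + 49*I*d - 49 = (d - 7*I)*(d + I)*(d + 7*I)*(I*d + I)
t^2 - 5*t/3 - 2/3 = (t - 2)*(t + 1/3)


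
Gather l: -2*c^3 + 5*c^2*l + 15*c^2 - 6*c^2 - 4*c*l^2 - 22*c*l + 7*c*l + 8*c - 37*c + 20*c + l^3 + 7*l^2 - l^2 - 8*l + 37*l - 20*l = -2*c^3 + 9*c^2 - 9*c + l^3 + l^2*(6 - 4*c) + l*(5*c^2 - 15*c + 9)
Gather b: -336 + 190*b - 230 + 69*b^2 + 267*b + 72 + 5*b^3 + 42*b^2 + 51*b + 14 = 5*b^3 + 111*b^2 + 508*b - 480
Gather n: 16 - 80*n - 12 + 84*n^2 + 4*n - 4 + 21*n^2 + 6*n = 105*n^2 - 70*n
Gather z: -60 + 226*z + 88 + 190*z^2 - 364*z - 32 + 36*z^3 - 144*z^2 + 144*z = 36*z^3 + 46*z^2 + 6*z - 4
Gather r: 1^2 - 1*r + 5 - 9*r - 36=-10*r - 30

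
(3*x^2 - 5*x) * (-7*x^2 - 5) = -21*x^4 + 35*x^3 - 15*x^2 + 25*x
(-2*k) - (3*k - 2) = 2 - 5*k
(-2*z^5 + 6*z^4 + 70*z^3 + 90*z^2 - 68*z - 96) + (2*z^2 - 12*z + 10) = -2*z^5 + 6*z^4 + 70*z^3 + 92*z^2 - 80*z - 86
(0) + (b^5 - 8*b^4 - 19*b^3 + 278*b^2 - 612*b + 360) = b^5 - 8*b^4 - 19*b^3 + 278*b^2 - 612*b + 360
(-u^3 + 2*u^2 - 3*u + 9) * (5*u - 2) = -5*u^4 + 12*u^3 - 19*u^2 + 51*u - 18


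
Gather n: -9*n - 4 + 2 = -9*n - 2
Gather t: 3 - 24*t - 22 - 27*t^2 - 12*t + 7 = -27*t^2 - 36*t - 12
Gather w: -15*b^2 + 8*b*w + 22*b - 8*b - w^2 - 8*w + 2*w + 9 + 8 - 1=-15*b^2 + 14*b - w^2 + w*(8*b - 6) + 16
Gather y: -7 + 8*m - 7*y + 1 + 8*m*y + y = 8*m + y*(8*m - 6) - 6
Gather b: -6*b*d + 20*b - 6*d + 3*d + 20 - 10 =b*(20 - 6*d) - 3*d + 10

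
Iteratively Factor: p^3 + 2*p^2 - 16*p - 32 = (p - 4)*(p^2 + 6*p + 8) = (p - 4)*(p + 2)*(p + 4)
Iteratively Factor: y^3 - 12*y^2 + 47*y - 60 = (y - 4)*(y^2 - 8*y + 15) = (y - 5)*(y - 4)*(y - 3)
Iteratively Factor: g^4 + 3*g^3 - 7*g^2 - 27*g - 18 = (g + 2)*(g^3 + g^2 - 9*g - 9) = (g + 1)*(g + 2)*(g^2 - 9) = (g - 3)*(g + 1)*(g + 2)*(g + 3)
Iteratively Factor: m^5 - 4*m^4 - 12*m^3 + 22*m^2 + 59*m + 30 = (m - 5)*(m^4 + m^3 - 7*m^2 - 13*m - 6) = (m - 5)*(m + 1)*(m^3 - 7*m - 6) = (m - 5)*(m + 1)*(m + 2)*(m^2 - 2*m - 3) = (m - 5)*(m - 3)*(m + 1)*(m + 2)*(m + 1)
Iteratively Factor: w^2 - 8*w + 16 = (w - 4)*(w - 4)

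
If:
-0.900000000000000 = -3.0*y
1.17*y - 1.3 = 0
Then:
No Solution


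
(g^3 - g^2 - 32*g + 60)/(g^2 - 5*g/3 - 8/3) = 3*(-g^3 + g^2 + 32*g - 60)/(-3*g^2 + 5*g + 8)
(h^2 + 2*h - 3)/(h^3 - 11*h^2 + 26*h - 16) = (h + 3)/(h^2 - 10*h + 16)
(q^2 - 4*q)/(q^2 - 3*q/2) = 2*(q - 4)/(2*q - 3)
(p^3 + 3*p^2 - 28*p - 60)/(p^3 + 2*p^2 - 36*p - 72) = (p - 5)/(p - 6)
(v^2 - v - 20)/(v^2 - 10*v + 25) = (v + 4)/(v - 5)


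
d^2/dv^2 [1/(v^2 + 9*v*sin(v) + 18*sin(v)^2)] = ((v^2 + 9*v*sin(v) + 18*sin(v)^2)*(9*v*sin(v) + 72*sin(v)^2 - 18*cos(v) - 38) + 2*(9*v*cos(v) + 2*v + 9*sin(v) + 18*sin(2*v))^2)/((v + 3*sin(v))^3*(v + 6*sin(v))^3)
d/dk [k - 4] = 1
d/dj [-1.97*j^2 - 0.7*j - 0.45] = -3.94*j - 0.7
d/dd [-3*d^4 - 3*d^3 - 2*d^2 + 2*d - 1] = -12*d^3 - 9*d^2 - 4*d + 2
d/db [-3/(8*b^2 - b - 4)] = 3*(16*b - 1)/(-8*b^2 + b + 4)^2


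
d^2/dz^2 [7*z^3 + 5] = 42*z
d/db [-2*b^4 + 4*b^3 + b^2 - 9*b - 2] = -8*b^3 + 12*b^2 + 2*b - 9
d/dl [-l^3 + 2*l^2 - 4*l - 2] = -3*l^2 + 4*l - 4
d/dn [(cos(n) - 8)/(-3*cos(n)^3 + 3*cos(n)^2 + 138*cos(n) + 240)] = -(2*cos(n) + 7)*sin(n)/(3*(cos(n) + 2)^2*(cos(n) + 5)^2)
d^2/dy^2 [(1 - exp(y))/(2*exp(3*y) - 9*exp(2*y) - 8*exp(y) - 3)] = (-16*exp(6*y) + 90*exp(5*y) - 343*exp(4*y) + 286*exp(3*y) + 432*exp(2*y) - 20*exp(y) - 33)*exp(y)/(8*exp(9*y) - 108*exp(8*y) + 390*exp(7*y) + 99*exp(6*y) - 1236*exp(5*y) - 2169*exp(4*y) - 1754*exp(3*y) - 819*exp(2*y) - 216*exp(y) - 27)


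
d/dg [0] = 0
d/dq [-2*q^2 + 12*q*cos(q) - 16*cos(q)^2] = -12*q*sin(q) - 4*q + 16*sin(2*q) + 12*cos(q)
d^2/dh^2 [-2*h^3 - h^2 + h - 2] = -12*h - 2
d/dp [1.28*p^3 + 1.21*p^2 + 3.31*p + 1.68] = 3.84*p^2 + 2.42*p + 3.31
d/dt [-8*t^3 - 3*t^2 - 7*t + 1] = -24*t^2 - 6*t - 7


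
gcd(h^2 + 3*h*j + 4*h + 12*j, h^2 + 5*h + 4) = h + 4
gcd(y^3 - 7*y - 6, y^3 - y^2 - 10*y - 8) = y^2 + 3*y + 2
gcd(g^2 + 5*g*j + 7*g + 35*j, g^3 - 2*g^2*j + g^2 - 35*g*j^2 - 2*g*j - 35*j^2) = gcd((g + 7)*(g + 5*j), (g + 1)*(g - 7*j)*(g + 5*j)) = g + 5*j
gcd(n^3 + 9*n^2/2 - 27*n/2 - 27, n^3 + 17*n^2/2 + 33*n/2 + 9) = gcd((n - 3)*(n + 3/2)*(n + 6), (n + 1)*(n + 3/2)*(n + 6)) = n^2 + 15*n/2 + 9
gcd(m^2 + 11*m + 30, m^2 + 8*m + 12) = m + 6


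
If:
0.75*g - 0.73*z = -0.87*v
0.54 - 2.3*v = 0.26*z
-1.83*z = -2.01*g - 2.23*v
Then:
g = -0.08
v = 0.22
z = 0.17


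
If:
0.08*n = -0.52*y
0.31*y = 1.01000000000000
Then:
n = -21.18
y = 3.26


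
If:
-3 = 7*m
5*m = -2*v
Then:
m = -3/7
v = 15/14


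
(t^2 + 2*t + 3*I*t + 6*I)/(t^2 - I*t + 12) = (t + 2)/(t - 4*I)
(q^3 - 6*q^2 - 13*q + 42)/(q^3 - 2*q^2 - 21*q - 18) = (q^2 - 9*q + 14)/(q^2 - 5*q - 6)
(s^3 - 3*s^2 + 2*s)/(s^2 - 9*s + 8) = s*(s - 2)/(s - 8)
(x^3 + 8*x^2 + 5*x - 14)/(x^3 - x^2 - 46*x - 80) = (x^2 + 6*x - 7)/(x^2 - 3*x - 40)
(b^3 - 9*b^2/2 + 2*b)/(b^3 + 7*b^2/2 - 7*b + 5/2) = b*(b - 4)/(b^2 + 4*b - 5)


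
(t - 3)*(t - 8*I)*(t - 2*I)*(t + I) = t^4 - 3*t^3 - 9*I*t^3 - 6*t^2 + 27*I*t^2 + 18*t - 16*I*t + 48*I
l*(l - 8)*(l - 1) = l^3 - 9*l^2 + 8*l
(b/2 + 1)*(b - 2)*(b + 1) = b^3/2 + b^2/2 - 2*b - 2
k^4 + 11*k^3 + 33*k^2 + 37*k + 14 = (k + 1)^2*(k + 2)*(k + 7)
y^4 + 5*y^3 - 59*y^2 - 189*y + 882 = (y - 6)*(y - 3)*(y + 7)^2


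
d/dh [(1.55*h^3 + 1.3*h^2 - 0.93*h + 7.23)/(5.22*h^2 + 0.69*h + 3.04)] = (8.091*h^4 + 2.139*h^3 + 19.8876*h^2 - 67.5772*h - 7.8159)/(27.2484*h^4 + 7.2036*h^3 + 32.2137*h^2 + 4.1952*h + 9.2416)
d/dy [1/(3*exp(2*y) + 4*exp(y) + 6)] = (-6*exp(y) - 4)*exp(y)/(3*exp(2*y) + 4*exp(y) + 6)^2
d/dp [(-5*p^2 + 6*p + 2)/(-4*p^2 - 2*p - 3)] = 2*(17*p^2 + 23*p - 7)/(16*p^4 + 16*p^3 + 28*p^2 + 12*p + 9)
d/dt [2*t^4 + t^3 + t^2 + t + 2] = 8*t^3 + 3*t^2 + 2*t + 1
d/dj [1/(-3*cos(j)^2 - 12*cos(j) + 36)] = -2*(cos(j) + 2)*sin(j)/(3*(cos(j)^2 + 4*cos(j) - 12)^2)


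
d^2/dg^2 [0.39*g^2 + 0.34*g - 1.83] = 0.780000000000000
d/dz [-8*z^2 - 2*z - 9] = -16*z - 2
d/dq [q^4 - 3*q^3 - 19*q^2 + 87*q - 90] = 4*q^3 - 9*q^2 - 38*q + 87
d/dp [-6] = 0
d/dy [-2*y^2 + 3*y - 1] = 3 - 4*y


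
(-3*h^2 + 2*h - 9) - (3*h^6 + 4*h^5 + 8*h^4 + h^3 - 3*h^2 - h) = -3*h^6 - 4*h^5 - 8*h^4 - h^3 + 3*h - 9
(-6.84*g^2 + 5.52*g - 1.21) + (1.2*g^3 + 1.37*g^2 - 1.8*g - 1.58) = 1.2*g^3 - 5.47*g^2 + 3.72*g - 2.79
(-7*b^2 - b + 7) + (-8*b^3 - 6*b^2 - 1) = -8*b^3 - 13*b^2 - b + 6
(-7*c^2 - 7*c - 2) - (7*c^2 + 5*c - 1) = -14*c^2 - 12*c - 1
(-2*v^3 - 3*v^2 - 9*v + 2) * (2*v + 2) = -4*v^4 - 10*v^3 - 24*v^2 - 14*v + 4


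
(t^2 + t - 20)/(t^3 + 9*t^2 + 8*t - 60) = (t - 4)/(t^2 + 4*t - 12)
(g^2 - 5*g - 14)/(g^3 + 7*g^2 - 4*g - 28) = (g - 7)/(g^2 + 5*g - 14)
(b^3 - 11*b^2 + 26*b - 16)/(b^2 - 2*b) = b - 9 + 8/b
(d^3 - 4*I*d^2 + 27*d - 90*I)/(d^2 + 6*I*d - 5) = (d^2 - 9*I*d - 18)/(d + I)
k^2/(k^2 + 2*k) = k/(k + 2)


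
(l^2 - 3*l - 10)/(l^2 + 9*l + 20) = (l^2 - 3*l - 10)/(l^2 + 9*l + 20)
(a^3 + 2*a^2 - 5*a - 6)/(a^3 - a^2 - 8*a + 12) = (a + 1)/(a - 2)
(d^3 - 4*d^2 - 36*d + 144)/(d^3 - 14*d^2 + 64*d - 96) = (d + 6)/(d - 4)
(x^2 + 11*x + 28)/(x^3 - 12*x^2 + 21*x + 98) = (x^2 + 11*x + 28)/(x^3 - 12*x^2 + 21*x + 98)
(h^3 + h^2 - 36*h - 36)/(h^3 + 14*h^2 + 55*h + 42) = (h - 6)/(h + 7)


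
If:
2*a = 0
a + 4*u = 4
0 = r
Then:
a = 0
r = 0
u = 1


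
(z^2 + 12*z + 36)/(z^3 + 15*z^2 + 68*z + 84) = (z + 6)/(z^2 + 9*z + 14)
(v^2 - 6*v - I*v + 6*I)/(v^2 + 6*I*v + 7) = (v - 6)/(v + 7*I)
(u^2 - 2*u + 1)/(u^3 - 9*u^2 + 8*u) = (u - 1)/(u*(u - 8))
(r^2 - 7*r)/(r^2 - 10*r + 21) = r/(r - 3)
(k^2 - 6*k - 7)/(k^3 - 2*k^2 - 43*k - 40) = (k - 7)/(k^2 - 3*k - 40)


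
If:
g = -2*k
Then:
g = -2*k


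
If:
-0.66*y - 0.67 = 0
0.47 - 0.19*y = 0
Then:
No Solution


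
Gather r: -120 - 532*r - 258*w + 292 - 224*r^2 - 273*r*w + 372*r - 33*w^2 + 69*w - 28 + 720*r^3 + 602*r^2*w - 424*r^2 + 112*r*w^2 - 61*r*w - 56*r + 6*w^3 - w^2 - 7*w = 720*r^3 + r^2*(602*w - 648) + r*(112*w^2 - 334*w - 216) + 6*w^3 - 34*w^2 - 196*w + 144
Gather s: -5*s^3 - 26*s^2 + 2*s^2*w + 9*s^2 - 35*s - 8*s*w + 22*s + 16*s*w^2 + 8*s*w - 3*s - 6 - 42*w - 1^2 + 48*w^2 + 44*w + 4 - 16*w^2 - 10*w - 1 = -5*s^3 + s^2*(2*w - 17) + s*(16*w^2 - 16) + 32*w^2 - 8*w - 4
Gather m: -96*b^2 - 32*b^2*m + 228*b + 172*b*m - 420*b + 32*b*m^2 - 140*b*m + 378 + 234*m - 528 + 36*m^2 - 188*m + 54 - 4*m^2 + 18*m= -96*b^2 - 192*b + m^2*(32*b + 32) + m*(-32*b^2 + 32*b + 64) - 96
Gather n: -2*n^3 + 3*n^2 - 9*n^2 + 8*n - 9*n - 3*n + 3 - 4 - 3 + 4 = -2*n^3 - 6*n^2 - 4*n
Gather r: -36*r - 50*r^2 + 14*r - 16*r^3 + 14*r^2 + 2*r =-16*r^3 - 36*r^2 - 20*r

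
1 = 1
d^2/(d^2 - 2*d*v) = d/(d - 2*v)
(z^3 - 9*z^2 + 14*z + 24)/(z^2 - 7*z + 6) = (z^2 - 3*z - 4)/(z - 1)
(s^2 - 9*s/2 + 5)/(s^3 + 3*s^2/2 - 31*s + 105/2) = (s - 2)/(s^2 + 4*s - 21)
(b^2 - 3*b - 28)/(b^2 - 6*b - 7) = (b + 4)/(b + 1)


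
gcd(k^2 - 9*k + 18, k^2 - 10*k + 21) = k - 3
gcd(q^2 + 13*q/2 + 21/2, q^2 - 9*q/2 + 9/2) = 1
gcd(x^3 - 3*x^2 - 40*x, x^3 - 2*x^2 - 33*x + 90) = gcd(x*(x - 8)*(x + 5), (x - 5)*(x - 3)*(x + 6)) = 1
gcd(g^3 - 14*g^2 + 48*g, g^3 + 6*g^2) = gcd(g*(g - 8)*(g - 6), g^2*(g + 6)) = g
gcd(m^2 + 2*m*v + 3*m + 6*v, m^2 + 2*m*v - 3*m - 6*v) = m + 2*v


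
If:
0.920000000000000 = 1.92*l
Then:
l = 0.48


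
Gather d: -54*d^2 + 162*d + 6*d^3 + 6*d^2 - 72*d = 6*d^3 - 48*d^2 + 90*d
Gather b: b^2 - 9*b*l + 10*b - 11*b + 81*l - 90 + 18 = b^2 + b*(-9*l - 1) + 81*l - 72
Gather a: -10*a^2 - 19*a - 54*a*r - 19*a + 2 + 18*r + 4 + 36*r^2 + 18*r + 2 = -10*a^2 + a*(-54*r - 38) + 36*r^2 + 36*r + 8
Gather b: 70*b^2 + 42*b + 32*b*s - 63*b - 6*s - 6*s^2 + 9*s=70*b^2 + b*(32*s - 21) - 6*s^2 + 3*s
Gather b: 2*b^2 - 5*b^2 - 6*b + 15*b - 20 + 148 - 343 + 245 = -3*b^2 + 9*b + 30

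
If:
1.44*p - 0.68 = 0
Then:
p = 0.47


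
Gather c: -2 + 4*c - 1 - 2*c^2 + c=-2*c^2 + 5*c - 3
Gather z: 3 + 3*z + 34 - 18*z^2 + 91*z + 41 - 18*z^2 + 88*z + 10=-36*z^2 + 182*z + 88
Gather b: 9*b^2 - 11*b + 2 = 9*b^2 - 11*b + 2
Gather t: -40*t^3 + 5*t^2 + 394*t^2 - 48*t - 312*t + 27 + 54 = -40*t^3 + 399*t^2 - 360*t + 81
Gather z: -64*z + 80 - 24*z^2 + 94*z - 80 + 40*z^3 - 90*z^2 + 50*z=40*z^3 - 114*z^2 + 80*z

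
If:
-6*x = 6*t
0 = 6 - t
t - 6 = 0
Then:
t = 6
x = -6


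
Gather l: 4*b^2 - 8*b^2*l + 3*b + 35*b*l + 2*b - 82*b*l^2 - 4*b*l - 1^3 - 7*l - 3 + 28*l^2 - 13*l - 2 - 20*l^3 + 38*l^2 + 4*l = 4*b^2 + 5*b - 20*l^3 + l^2*(66 - 82*b) + l*(-8*b^2 + 31*b - 16) - 6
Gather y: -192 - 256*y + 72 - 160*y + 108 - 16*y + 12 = -432*y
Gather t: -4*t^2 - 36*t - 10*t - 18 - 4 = -4*t^2 - 46*t - 22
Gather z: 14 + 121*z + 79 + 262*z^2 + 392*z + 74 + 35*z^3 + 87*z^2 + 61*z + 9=35*z^3 + 349*z^2 + 574*z + 176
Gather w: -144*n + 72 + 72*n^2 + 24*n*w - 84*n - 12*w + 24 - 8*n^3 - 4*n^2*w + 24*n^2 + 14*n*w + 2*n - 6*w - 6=-8*n^3 + 96*n^2 - 226*n + w*(-4*n^2 + 38*n - 18) + 90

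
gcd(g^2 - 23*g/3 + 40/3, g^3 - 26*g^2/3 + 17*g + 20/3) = g - 5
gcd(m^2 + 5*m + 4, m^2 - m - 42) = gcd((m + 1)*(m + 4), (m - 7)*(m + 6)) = 1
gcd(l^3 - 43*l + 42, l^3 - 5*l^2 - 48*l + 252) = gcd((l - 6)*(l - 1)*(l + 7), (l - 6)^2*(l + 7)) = l^2 + l - 42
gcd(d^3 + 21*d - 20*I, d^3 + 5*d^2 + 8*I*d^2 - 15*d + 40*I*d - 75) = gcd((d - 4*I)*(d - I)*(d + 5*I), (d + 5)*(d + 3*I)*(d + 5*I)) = d + 5*I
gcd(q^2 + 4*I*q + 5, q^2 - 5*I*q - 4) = q - I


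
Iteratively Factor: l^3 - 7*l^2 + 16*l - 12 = (l - 2)*(l^2 - 5*l + 6) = (l - 3)*(l - 2)*(l - 2)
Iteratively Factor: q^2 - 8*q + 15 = (q - 3)*(q - 5)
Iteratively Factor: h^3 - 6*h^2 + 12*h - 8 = (h - 2)*(h^2 - 4*h + 4) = (h - 2)^2*(h - 2)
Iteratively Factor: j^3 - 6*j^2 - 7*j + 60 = (j - 5)*(j^2 - j - 12) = (j - 5)*(j - 4)*(j + 3)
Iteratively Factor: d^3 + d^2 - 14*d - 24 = (d + 2)*(d^2 - d - 12) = (d + 2)*(d + 3)*(d - 4)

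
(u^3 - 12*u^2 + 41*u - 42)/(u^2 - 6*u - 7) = (u^2 - 5*u + 6)/(u + 1)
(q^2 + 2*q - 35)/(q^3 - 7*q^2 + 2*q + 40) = (q + 7)/(q^2 - 2*q - 8)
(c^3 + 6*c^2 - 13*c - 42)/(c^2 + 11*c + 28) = (c^2 - c - 6)/(c + 4)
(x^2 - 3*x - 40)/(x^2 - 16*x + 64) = (x + 5)/(x - 8)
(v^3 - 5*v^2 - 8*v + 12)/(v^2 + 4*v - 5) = (v^2 - 4*v - 12)/(v + 5)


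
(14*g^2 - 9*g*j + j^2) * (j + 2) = 14*g^2*j + 28*g^2 - 9*g*j^2 - 18*g*j + j^3 + 2*j^2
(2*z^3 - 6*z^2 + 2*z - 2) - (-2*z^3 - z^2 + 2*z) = 4*z^3 - 5*z^2 - 2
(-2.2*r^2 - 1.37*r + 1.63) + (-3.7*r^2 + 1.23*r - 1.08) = -5.9*r^2 - 0.14*r + 0.55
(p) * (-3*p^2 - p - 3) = -3*p^3 - p^2 - 3*p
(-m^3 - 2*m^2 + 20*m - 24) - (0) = -m^3 - 2*m^2 + 20*m - 24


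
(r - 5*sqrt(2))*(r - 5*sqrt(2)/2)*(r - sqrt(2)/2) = r^3 - 8*sqrt(2)*r^2 + 65*r/2 - 25*sqrt(2)/2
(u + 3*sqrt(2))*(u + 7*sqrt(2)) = u^2 + 10*sqrt(2)*u + 42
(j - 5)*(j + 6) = j^2 + j - 30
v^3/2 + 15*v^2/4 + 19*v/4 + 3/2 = (v/2 + 1/2)*(v + 1/2)*(v + 6)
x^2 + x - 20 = (x - 4)*(x + 5)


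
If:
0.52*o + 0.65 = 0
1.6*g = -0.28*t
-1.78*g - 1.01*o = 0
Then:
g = 0.71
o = -1.25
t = -4.05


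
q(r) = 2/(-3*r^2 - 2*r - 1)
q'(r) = 2*(6*r + 2)/(-3*r^2 - 2*r - 1)^2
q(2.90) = -0.06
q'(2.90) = 0.04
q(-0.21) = -2.81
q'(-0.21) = 2.92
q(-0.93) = -1.15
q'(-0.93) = -2.38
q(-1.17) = -0.72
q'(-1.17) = -1.31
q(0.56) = -0.65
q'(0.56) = 1.14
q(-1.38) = -0.51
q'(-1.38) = -0.80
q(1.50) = -0.19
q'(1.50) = 0.19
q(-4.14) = -0.05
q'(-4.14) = -0.02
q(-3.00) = -0.09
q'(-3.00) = -0.07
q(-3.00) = -0.09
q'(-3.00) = -0.07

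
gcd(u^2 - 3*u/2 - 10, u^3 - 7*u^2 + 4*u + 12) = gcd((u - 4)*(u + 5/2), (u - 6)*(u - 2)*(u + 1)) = 1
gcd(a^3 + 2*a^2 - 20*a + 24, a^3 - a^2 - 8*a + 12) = a^2 - 4*a + 4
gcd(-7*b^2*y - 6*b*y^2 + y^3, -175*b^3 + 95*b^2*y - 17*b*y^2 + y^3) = -7*b + y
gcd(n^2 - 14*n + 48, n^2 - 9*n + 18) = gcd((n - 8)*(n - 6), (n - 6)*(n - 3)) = n - 6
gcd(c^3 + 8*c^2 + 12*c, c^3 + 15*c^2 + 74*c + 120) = c + 6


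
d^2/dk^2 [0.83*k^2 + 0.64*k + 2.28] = 1.66000000000000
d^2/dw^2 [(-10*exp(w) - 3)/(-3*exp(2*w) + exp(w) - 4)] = (90*exp(4*w) + 138*exp(3*w) - 747*exp(2*w) - 101*exp(w) + 172)*exp(w)/(27*exp(6*w) - 27*exp(5*w) + 117*exp(4*w) - 73*exp(3*w) + 156*exp(2*w) - 48*exp(w) + 64)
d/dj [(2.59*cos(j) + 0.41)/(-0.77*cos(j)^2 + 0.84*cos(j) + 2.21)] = (1.9943*sin(j)^2 - 0.6314*cos(j) - 7.3738)*sin(j)/(-0.77*cos(j)^2 + 0.84*cos(j) + 2.21)^2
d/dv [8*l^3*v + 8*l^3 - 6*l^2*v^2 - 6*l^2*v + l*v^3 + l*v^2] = l*(8*l^2 - 12*l*v - 6*l + 3*v^2 + 2*v)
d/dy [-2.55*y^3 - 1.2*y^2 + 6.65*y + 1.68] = -7.65*y^2 - 2.4*y + 6.65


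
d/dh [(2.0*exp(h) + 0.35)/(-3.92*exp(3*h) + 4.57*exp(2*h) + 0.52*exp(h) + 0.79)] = (15.68*exp(3*h) - 5.024*exp(2*h) - 3.199*exp(h) + 1.398)*exp(h)/(15.3664*exp(6*h) - 35.8288*exp(5*h) + 16.8081*exp(4*h) - 1.4408*exp(3*h) + 7.491*exp(2*h) + 0.8216*exp(h) + 0.6241)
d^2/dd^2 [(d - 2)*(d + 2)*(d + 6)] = 6*d + 12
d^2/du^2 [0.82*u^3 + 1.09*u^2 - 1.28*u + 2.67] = 4.92*u + 2.18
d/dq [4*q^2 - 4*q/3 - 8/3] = 8*q - 4/3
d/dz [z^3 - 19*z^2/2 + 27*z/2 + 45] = 3*z^2 - 19*z + 27/2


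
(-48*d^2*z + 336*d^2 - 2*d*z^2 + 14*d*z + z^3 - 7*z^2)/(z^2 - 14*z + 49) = (-48*d^2 - 2*d*z + z^2)/(z - 7)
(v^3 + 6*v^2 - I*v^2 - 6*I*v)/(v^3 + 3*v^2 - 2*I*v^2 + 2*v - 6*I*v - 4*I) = v*(v^2 + v*(6 - I) - 6*I)/(v^3 + v^2*(3 - 2*I) + 2*v*(1 - 3*I) - 4*I)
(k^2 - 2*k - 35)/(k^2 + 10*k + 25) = (k - 7)/(k + 5)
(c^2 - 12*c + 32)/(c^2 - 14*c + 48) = (c - 4)/(c - 6)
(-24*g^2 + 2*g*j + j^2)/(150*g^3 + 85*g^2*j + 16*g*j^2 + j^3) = (-4*g + j)/(25*g^2 + 10*g*j + j^2)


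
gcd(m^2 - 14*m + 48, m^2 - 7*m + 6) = m - 6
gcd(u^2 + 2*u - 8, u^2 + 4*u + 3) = 1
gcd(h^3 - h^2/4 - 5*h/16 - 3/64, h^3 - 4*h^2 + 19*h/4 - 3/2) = 1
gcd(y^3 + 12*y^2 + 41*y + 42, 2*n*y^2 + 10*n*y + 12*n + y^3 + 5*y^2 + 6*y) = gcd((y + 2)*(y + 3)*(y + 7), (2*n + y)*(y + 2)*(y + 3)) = y^2 + 5*y + 6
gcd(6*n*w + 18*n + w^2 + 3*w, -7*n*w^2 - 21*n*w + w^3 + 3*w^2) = w + 3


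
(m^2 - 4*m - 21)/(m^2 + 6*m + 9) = (m - 7)/(m + 3)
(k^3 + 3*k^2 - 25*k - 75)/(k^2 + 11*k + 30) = (k^2 - 2*k - 15)/(k + 6)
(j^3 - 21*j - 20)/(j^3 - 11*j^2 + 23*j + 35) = (j + 4)/(j - 7)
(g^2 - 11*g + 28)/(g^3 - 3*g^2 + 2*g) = (g^2 - 11*g + 28)/(g*(g^2 - 3*g + 2))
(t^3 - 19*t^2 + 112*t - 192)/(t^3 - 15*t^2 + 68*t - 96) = (t - 8)/(t - 4)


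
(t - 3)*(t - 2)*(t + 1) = t^3 - 4*t^2 + t + 6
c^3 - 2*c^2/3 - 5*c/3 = c*(c - 5/3)*(c + 1)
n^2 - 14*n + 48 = (n - 8)*(n - 6)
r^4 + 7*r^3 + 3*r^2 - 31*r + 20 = (r - 1)^2*(r + 4)*(r + 5)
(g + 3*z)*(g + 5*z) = g^2 + 8*g*z + 15*z^2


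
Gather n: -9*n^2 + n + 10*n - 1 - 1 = -9*n^2 + 11*n - 2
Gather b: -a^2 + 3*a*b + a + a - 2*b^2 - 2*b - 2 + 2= -a^2 + 2*a - 2*b^2 + b*(3*a - 2)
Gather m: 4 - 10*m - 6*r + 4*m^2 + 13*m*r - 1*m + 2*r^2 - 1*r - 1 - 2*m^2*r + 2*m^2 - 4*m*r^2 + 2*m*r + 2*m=m^2*(6 - 2*r) + m*(-4*r^2 + 15*r - 9) + 2*r^2 - 7*r + 3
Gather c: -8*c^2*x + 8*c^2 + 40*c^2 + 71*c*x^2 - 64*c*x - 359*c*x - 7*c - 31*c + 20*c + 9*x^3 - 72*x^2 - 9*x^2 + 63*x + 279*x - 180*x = c^2*(48 - 8*x) + c*(71*x^2 - 423*x - 18) + 9*x^3 - 81*x^2 + 162*x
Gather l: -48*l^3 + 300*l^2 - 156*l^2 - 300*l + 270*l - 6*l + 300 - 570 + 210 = -48*l^3 + 144*l^2 - 36*l - 60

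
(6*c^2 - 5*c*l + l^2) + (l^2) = 6*c^2 - 5*c*l + 2*l^2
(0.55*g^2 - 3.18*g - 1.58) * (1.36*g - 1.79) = 0.748*g^3 - 5.3093*g^2 + 3.5434*g + 2.8282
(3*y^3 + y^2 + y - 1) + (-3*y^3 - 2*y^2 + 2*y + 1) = -y^2 + 3*y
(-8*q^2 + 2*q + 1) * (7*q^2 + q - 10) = -56*q^4 + 6*q^3 + 89*q^2 - 19*q - 10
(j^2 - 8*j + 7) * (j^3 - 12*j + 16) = j^5 - 8*j^4 - 5*j^3 + 112*j^2 - 212*j + 112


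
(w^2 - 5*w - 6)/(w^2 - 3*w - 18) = (w + 1)/(w + 3)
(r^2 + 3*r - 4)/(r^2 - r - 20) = (r - 1)/(r - 5)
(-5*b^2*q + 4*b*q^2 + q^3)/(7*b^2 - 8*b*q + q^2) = q*(5*b + q)/(-7*b + q)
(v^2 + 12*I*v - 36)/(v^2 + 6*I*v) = (v + 6*I)/v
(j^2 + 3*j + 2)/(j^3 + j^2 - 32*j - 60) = (j + 1)/(j^2 - j - 30)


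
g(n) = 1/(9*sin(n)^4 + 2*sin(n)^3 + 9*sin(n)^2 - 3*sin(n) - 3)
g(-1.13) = 0.09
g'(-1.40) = 0.04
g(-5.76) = -0.69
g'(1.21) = -0.15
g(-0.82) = 0.17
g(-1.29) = 0.07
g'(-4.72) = -0.00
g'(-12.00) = -12.68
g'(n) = (-36*sin(n)^3*cos(n) - 6*sin(n)^2*cos(n) - 18*sin(n)*cos(n) + 3*cos(n))/(9*sin(n)^4 + 2*sin(n)^3 + 9*sin(n)^2 - 3*sin(n) - 3)^2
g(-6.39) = -0.39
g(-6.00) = -0.33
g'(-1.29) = 0.07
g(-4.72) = 0.07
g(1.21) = 0.09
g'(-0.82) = 0.55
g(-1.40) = 0.07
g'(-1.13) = 0.13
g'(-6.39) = 0.73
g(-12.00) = -1.04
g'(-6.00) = -0.34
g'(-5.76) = -4.99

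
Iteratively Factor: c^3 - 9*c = (c + 3)*(c^2 - 3*c) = c*(c + 3)*(c - 3)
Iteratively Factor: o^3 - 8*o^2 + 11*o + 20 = (o - 5)*(o^2 - 3*o - 4) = (o - 5)*(o - 4)*(o + 1)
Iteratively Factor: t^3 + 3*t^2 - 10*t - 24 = (t - 3)*(t^2 + 6*t + 8) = (t - 3)*(t + 4)*(t + 2)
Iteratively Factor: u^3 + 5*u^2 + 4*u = (u + 1)*(u^2 + 4*u) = (u + 1)*(u + 4)*(u)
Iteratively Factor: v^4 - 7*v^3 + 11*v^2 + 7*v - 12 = (v - 1)*(v^3 - 6*v^2 + 5*v + 12) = (v - 4)*(v - 1)*(v^2 - 2*v - 3) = (v - 4)*(v - 3)*(v - 1)*(v + 1)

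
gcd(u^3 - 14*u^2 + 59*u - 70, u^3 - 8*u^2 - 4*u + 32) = u - 2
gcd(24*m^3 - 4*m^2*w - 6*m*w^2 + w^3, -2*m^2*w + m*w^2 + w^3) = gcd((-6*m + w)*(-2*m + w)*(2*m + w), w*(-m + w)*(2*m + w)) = 2*m + w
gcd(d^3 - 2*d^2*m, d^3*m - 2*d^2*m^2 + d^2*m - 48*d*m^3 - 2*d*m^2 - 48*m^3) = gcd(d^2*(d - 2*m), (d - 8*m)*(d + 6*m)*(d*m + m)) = 1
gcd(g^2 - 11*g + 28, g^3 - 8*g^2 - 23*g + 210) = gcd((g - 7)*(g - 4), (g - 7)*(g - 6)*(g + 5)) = g - 7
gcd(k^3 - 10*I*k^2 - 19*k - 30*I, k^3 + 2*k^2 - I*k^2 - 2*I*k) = 1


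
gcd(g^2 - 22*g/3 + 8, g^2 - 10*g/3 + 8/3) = g - 4/3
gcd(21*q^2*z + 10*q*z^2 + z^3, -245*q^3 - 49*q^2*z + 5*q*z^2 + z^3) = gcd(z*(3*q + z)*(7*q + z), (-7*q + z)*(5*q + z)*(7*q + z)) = 7*q + z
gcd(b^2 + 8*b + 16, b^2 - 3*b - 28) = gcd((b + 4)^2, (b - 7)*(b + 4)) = b + 4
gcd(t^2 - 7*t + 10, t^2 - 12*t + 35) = t - 5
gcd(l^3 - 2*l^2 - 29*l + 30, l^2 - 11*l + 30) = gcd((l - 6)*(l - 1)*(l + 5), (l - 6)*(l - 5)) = l - 6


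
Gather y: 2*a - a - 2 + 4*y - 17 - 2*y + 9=a + 2*y - 10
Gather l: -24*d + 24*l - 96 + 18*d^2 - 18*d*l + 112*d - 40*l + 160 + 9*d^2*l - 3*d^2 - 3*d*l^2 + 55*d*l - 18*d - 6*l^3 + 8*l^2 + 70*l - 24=15*d^2 + 70*d - 6*l^3 + l^2*(8 - 3*d) + l*(9*d^2 + 37*d + 54) + 40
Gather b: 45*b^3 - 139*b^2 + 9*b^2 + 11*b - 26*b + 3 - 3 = 45*b^3 - 130*b^2 - 15*b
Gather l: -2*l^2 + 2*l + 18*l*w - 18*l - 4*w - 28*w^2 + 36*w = -2*l^2 + l*(18*w - 16) - 28*w^2 + 32*w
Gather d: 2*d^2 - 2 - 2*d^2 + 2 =0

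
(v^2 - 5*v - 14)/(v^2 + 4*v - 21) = (v^2 - 5*v - 14)/(v^2 + 4*v - 21)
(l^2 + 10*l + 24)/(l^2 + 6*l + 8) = (l + 6)/(l + 2)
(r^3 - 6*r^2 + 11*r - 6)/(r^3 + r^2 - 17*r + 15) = (r - 2)/(r + 5)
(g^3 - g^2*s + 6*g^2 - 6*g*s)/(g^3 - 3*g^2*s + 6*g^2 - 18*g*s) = (-g + s)/(-g + 3*s)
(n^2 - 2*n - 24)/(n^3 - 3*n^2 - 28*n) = (n - 6)/(n*(n - 7))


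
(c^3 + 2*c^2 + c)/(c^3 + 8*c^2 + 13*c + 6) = c/(c + 6)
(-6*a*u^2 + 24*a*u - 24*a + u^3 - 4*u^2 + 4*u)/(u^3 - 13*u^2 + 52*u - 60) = (-6*a*u + 12*a + u^2 - 2*u)/(u^2 - 11*u + 30)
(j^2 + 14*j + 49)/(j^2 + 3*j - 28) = (j + 7)/(j - 4)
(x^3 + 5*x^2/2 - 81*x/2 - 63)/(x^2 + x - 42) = x + 3/2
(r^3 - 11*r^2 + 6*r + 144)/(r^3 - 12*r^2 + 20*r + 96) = (r + 3)/(r + 2)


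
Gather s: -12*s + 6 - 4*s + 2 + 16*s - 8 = 0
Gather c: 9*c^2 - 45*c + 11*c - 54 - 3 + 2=9*c^2 - 34*c - 55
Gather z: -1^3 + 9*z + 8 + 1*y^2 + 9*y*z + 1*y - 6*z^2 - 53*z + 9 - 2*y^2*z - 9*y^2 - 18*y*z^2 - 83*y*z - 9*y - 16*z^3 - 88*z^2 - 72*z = -8*y^2 - 8*y - 16*z^3 + z^2*(-18*y - 94) + z*(-2*y^2 - 74*y - 116) + 16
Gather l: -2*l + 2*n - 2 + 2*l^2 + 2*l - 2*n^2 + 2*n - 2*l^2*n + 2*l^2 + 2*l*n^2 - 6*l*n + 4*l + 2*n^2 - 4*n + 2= l^2*(4 - 2*n) + l*(2*n^2 - 6*n + 4)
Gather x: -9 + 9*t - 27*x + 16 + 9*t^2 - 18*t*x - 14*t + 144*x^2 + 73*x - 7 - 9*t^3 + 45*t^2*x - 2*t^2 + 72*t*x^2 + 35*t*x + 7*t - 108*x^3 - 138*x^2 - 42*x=-9*t^3 + 7*t^2 + 2*t - 108*x^3 + x^2*(72*t + 6) + x*(45*t^2 + 17*t + 4)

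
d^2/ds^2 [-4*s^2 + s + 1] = -8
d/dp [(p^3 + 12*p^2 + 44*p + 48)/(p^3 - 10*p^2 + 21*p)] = 2*(-11*p^4 - 23*p^3 + 274*p^2 + 480*p - 504)/(p^2*(p^4 - 20*p^3 + 142*p^2 - 420*p + 441))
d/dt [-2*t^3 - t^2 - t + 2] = -6*t^2 - 2*t - 1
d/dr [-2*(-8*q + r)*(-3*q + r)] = 22*q - 4*r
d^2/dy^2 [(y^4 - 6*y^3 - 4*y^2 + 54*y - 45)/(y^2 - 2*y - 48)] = 2*(y^6 - 6*y^5 - 132*y^4 + 502*y^3 + 11385*y^2 - 33426*y - 16740)/(y^6 - 6*y^5 - 132*y^4 + 568*y^3 + 6336*y^2 - 13824*y - 110592)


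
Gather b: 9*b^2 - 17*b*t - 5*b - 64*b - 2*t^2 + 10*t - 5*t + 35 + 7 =9*b^2 + b*(-17*t - 69) - 2*t^2 + 5*t + 42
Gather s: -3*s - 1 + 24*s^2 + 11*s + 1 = 24*s^2 + 8*s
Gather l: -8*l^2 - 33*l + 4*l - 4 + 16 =-8*l^2 - 29*l + 12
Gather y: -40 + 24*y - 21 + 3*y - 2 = 27*y - 63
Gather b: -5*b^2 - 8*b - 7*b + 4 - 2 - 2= -5*b^2 - 15*b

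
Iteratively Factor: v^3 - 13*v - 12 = (v + 1)*(v^2 - v - 12) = (v + 1)*(v + 3)*(v - 4)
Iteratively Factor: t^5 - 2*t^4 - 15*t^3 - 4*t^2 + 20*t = (t + 2)*(t^4 - 4*t^3 - 7*t^2 + 10*t) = t*(t + 2)*(t^3 - 4*t^2 - 7*t + 10) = t*(t + 2)^2*(t^2 - 6*t + 5) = t*(t - 5)*(t + 2)^2*(t - 1)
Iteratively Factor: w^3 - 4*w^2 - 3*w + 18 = (w - 3)*(w^2 - w - 6) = (w - 3)^2*(w + 2)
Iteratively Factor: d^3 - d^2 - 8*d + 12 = (d - 2)*(d^2 + d - 6) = (d - 2)*(d + 3)*(d - 2)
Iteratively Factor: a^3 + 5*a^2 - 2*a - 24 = (a + 4)*(a^2 + a - 6) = (a - 2)*(a + 4)*(a + 3)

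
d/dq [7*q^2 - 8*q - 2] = 14*q - 8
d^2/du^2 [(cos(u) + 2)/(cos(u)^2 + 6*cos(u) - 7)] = (-9*(1 - cos(2*u))^2*cos(u)/4 - (1 - cos(2*u))^2/2 - 151*cos(u)/2 - 81*cos(2*u) - 21*cos(3*u) + cos(5*u)/2 + 177)/((cos(u) - 1)^3*(cos(u) + 7)^3)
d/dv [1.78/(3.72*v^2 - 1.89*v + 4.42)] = (3.3642 - 13.2432*v)/(3.72*v^2 - 1.89*v + 4.42)^2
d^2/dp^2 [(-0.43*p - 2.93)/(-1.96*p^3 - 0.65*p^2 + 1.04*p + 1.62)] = (9.911328*p^5 + 138.357576*p^4 + 61.841494*p^3 - 12.02349*p^2 + 46.652676*p + 11.059828)/(7.529536*p^9 + 7.49112*p^8 - 9.501492*p^7 - 26.345311*p^6 - 7.341672*p^5 + 19.869018*p^4 + 20.877328*p^3 - 0.138996*p^2 - 8.188128*p - 4.251528)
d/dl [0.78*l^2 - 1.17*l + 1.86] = 1.56*l - 1.17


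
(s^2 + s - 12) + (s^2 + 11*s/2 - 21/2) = 2*s^2 + 13*s/2 - 45/2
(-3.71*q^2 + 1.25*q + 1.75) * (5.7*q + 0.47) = -21.147*q^3 + 5.3813*q^2 + 10.5625*q + 0.8225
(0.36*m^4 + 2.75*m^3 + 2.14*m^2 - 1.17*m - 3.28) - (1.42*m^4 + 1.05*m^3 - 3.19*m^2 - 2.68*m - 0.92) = -1.06*m^4 + 1.7*m^3 + 5.33*m^2 + 1.51*m - 2.36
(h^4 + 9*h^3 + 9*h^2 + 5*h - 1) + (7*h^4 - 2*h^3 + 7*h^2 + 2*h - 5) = 8*h^4 + 7*h^3 + 16*h^2 + 7*h - 6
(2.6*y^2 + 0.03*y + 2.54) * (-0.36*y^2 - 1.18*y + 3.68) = -0.936*y^4 - 3.0788*y^3 + 8.6182*y^2 - 2.8868*y + 9.3472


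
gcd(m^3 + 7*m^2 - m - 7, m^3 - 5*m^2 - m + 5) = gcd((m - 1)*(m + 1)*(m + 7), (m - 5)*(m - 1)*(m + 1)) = m^2 - 1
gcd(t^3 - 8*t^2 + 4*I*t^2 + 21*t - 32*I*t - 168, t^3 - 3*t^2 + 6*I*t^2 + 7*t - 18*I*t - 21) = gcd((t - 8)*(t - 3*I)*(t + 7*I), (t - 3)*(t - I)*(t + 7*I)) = t + 7*I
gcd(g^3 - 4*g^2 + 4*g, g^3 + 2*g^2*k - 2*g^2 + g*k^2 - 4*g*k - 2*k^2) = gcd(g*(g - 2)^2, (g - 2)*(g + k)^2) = g - 2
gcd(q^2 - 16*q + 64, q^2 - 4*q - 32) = q - 8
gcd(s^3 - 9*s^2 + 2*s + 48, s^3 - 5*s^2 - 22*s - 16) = s^2 - 6*s - 16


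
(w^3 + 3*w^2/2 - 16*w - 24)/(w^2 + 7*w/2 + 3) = (w^2 - 16)/(w + 2)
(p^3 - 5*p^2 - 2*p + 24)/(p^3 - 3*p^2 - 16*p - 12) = (p^2 - 7*p + 12)/(p^2 - 5*p - 6)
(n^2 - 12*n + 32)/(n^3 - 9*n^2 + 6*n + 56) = (n - 8)/(n^2 - 5*n - 14)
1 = 1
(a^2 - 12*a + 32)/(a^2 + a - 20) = (a - 8)/(a + 5)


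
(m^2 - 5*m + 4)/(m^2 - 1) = (m - 4)/(m + 1)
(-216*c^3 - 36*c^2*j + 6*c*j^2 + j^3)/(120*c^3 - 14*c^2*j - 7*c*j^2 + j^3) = (-36*c^2 - 12*c*j - j^2)/(20*c^2 + c*j - j^2)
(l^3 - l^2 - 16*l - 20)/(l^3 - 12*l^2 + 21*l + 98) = (l^2 - 3*l - 10)/(l^2 - 14*l + 49)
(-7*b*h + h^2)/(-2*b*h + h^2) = (7*b - h)/(2*b - h)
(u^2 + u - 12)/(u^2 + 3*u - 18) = (u + 4)/(u + 6)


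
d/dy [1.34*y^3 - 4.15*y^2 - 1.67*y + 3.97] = 4.02*y^2 - 8.3*y - 1.67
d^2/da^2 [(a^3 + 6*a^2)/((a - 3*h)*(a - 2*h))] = 2*h*(19*a^3*h + 30*a^3 - 90*a^2*h^2 - 108*a^2*h + 108*a*h^3 + 216*h^3)/(a^6 - 15*a^5*h + 93*a^4*h^2 - 305*a^3*h^3 + 558*a^2*h^4 - 540*a*h^5 + 216*h^6)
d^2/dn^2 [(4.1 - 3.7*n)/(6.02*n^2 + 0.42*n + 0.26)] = (-(3.7*n - 4.1)*(12.04*n + 0.42)*(24.08*n + 0.84) + (133.644*n - 46.256)*(6.02*n^2 + 0.42*n + 0.26))/(6.02*n^2 + 0.42*n + 0.26)^3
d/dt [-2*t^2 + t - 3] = 1 - 4*t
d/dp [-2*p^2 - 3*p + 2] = -4*p - 3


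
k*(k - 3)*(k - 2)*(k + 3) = k^4 - 2*k^3 - 9*k^2 + 18*k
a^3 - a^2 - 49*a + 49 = (a - 7)*(a - 1)*(a + 7)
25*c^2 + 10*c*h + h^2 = (5*c + h)^2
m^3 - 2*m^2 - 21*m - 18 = (m - 6)*(m + 1)*(m + 3)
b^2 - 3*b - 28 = (b - 7)*(b + 4)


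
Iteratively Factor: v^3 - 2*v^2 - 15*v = (v)*(v^2 - 2*v - 15) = v*(v + 3)*(v - 5)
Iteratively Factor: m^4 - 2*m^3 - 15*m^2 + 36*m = (m + 4)*(m^3 - 6*m^2 + 9*m) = (m - 3)*(m + 4)*(m^2 - 3*m) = (m - 3)^2*(m + 4)*(m)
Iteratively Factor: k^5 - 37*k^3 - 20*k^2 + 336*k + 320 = (k + 4)*(k^4 - 4*k^3 - 21*k^2 + 64*k + 80) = (k + 4)^2*(k^3 - 8*k^2 + 11*k + 20) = (k + 1)*(k + 4)^2*(k^2 - 9*k + 20) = (k - 5)*(k + 1)*(k + 4)^2*(k - 4)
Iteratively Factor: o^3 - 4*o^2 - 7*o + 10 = (o - 5)*(o^2 + o - 2) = (o - 5)*(o - 1)*(o + 2)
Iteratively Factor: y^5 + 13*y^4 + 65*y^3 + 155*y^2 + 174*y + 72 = (y + 4)*(y^4 + 9*y^3 + 29*y^2 + 39*y + 18) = (y + 3)*(y + 4)*(y^3 + 6*y^2 + 11*y + 6) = (y + 2)*(y + 3)*(y + 4)*(y^2 + 4*y + 3) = (y + 2)*(y + 3)^2*(y + 4)*(y + 1)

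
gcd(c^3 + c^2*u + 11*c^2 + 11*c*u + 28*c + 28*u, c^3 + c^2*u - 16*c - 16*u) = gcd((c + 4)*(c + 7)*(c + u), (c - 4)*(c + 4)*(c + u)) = c^2 + c*u + 4*c + 4*u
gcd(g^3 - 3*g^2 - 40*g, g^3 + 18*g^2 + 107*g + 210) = g + 5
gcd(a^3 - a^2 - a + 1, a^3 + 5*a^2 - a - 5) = a^2 - 1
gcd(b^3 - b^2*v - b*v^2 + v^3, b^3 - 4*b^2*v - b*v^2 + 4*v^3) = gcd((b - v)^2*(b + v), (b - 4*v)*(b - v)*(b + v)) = -b^2 + v^2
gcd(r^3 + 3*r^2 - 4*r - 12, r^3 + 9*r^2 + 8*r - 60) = r - 2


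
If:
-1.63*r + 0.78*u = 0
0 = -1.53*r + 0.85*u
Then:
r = 0.00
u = 0.00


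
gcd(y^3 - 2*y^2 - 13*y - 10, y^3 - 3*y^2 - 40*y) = 1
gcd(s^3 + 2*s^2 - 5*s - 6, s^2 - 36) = 1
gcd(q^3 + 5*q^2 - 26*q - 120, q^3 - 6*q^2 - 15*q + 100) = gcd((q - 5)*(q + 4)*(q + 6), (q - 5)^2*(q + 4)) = q^2 - q - 20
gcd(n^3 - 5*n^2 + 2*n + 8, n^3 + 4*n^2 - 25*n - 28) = n^2 - 3*n - 4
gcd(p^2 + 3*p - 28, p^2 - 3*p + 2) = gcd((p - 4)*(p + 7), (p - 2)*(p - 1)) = 1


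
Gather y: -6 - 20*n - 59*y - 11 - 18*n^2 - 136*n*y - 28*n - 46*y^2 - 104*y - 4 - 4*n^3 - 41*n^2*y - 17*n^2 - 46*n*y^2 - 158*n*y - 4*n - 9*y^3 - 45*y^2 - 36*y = -4*n^3 - 35*n^2 - 52*n - 9*y^3 + y^2*(-46*n - 91) + y*(-41*n^2 - 294*n - 199) - 21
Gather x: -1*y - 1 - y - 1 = -2*y - 2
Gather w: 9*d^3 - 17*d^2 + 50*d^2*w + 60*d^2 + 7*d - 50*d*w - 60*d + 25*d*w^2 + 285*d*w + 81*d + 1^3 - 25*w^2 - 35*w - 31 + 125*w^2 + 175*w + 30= 9*d^3 + 43*d^2 + 28*d + w^2*(25*d + 100) + w*(50*d^2 + 235*d + 140)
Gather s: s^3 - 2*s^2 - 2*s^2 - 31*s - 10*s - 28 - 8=s^3 - 4*s^2 - 41*s - 36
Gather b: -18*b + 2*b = -16*b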